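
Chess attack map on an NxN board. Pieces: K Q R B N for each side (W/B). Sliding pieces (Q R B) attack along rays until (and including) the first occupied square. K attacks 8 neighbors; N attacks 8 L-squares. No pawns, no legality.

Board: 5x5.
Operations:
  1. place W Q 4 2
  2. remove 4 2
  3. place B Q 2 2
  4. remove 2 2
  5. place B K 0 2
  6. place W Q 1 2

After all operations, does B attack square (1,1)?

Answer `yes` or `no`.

Op 1: place WQ@(4,2)
Op 2: remove (4,2)
Op 3: place BQ@(2,2)
Op 4: remove (2,2)
Op 5: place BK@(0,2)
Op 6: place WQ@(1,2)
Per-piece attacks for B:
  BK@(0,2): attacks (0,3) (0,1) (1,2) (1,3) (1,1)
B attacks (1,1): yes

Answer: yes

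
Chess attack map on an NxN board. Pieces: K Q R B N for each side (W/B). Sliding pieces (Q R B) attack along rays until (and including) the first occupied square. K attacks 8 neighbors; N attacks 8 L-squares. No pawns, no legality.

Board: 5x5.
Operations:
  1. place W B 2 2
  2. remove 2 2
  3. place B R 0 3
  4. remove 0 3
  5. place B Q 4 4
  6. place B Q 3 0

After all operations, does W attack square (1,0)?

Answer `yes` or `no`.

Answer: no

Derivation:
Op 1: place WB@(2,2)
Op 2: remove (2,2)
Op 3: place BR@(0,3)
Op 4: remove (0,3)
Op 5: place BQ@(4,4)
Op 6: place BQ@(3,0)
Per-piece attacks for W:
W attacks (1,0): no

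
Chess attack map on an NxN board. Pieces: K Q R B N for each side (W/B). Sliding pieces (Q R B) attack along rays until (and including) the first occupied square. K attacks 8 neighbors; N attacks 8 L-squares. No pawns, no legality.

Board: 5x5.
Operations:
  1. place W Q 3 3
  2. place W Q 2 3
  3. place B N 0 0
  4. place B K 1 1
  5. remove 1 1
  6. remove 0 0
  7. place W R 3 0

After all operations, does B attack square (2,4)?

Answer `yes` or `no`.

Answer: no

Derivation:
Op 1: place WQ@(3,3)
Op 2: place WQ@(2,3)
Op 3: place BN@(0,0)
Op 4: place BK@(1,1)
Op 5: remove (1,1)
Op 6: remove (0,0)
Op 7: place WR@(3,0)
Per-piece attacks for B:
B attacks (2,4): no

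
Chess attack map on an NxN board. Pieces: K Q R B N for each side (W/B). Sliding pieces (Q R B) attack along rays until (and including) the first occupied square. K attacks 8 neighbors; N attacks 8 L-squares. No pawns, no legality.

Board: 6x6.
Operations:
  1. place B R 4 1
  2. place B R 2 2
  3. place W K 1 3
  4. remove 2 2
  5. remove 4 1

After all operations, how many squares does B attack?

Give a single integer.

Op 1: place BR@(4,1)
Op 2: place BR@(2,2)
Op 3: place WK@(1,3)
Op 4: remove (2,2)
Op 5: remove (4,1)
Per-piece attacks for B:
Union (0 distinct): (none)

Answer: 0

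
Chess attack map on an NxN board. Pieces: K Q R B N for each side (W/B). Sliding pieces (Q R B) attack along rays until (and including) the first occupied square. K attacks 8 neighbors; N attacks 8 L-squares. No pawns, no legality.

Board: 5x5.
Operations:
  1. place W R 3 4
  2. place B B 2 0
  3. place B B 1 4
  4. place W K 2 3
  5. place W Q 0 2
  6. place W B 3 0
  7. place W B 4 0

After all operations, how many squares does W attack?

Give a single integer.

Answer: 20

Derivation:
Op 1: place WR@(3,4)
Op 2: place BB@(2,0)
Op 3: place BB@(1,4)
Op 4: place WK@(2,3)
Op 5: place WQ@(0,2)
Op 6: place WB@(3,0)
Op 7: place WB@(4,0)
Per-piece attacks for W:
  WQ@(0,2): attacks (0,3) (0,4) (0,1) (0,0) (1,2) (2,2) (3,2) (4,2) (1,3) (2,4) (1,1) (2,0) [ray(1,-1) blocked at (2,0)]
  WK@(2,3): attacks (2,4) (2,2) (3,3) (1,3) (3,4) (3,2) (1,4) (1,2)
  WB@(3,0): attacks (4,1) (2,1) (1,2) (0,3)
  WR@(3,4): attacks (3,3) (3,2) (3,1) (3,0) (4,4) (2,4) (1,4) [ray(0,-1) blocked at (3,0); ray(-1,0) blocked at (1,4)]
  WB@(4,0): attacks (3,1) (2,2) (1,3) (0,4)
Union (20 distinct): (0,0) (0,1) (0,3) (0,4) (1,1) (1,2) (1,3) (1,4) (2,0) (2,1) (2,2) (2,4) (3,0) (3,1) (3,2) (3,3) (3,4) (4,1) (4,2) (4,4)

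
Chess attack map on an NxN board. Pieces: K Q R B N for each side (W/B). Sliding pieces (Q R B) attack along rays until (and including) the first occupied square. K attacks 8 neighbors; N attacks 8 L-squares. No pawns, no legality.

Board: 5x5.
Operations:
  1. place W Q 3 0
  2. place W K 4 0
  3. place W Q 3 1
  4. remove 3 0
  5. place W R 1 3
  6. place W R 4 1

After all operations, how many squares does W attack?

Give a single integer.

Op 1: place WQ@(3,0)
Op 2: place WK@(4,0)
Op 3: place WQ@(3,1)
Op 4: remove (3,0)
Op 5: place WR@(1,3)
Op 6: place WR@(4,1)
Per-piece attacks for W:
  WR@(1,3): attacks (1,4) (1,2) (1,1) (1,0) (2,3) (3,3) (4,3) (0,3)
  WQ@(3,1): attacks (3,2) (3,3) (3,4) (3,0) (4,1) (2,1) (1,1) (0,1) (4,2) (4,0) (2,2) (1,3) (2,0) [ray(1,0) blocked at (4,1); ray(1,-1) blocked at (4,0); ray(-1,1) blocked at (1,3)]
  WK@(4,0): attacks (4,1) (3,0) (3,1)
  WR@(4,1): attacks (4,2) (4,3) (4,4) (4,0) (3,1) [ray(0,-1) blocked at (4,0); ray(-1,0) blocked at (3,1)]
Union (21 distinct): (0,1) (0,3) (1,0) (1,1) (1,2) (1,3) (1,4) (2,0) (2,1) (2,2) (2,3) (3,0) (3,1) (3,2) (3,3) (3,4) (4,0) (4,1) (4,2) (4,3) (4,4)

Answer: 21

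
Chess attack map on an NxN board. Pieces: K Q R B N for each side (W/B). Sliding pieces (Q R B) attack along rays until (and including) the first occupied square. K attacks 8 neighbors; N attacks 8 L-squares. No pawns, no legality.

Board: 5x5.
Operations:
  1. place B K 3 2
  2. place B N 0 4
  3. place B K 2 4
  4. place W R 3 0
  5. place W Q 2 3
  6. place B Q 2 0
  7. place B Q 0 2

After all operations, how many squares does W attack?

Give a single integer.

Answer: 15

Derivation:
Op 1: place BK@(3,2)
Op 2: place BN@(0,4)
Op 3: place BK@(2,4)
Op 4: place WR@(3,0)
Op 5: place WQ@(2,3)
Op 6: place BQ@(2,0)
Op 7: place BQ@(0,2)
Per-piece attacks for W:
  WQ@(2,3): attacks (2,4) (2,2) (2,1) (2,0) (3,3) (4,3) (1,3) (0,3) (3,4) (3,2) (1,4) (1,2) (0,1) [ray(0,1) blocked at (2,4); ray(0,-1) blocked at (2,0); ray(1,-1) blocked at (3,2)]
  WR@(3,0): attacks (3,1) (3,2) (4,0) (2,0) [ray(0,1) blocked at (3,2); ray(-1,0) blocked at (2,0)]
Union (15 distinct): (0,1) (0,3) (1,2) (1,3) (1,4) (2,0) (2,1) (2,2) (2,4) (3,1) (3,2) (3,3) (3,4) (4,0) (4,3)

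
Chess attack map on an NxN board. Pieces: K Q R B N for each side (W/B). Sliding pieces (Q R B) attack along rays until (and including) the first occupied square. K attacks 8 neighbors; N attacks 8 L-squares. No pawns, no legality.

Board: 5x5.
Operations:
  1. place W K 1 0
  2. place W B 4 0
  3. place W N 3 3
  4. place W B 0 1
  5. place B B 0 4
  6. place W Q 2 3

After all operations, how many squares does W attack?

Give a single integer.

Answer: 19

Derivation:
Op 1: place WK@(1,0)
Op 2: place WB@(4,0)
Op 3: place WN@(3,3)
Op 4: place WB@(0,1)
Op 5: place BB@(0,4)
Op 6: place WQ@(2,3)
Per-piece attacks for W:
  WB@(0,1): attacks (1,2) (2,3) (1,0) [ray(1,1) blocked at (2,3); ray(1,-1) blocked at (1,0)]
  WK@(1,0): attacks (1,1) (2,0) (0,0) (2,1) (0,1)
  WQ@(2,3): attacks (2,4) (2,2) (2,1) (2,0) (3,3) (1,3) (0,3) (3,4) (3,2) (4,1) (1,4) (1,2) (0,1) [ray(1,0) blocked at (3,3); ray(-1,-1) blocked at (0,1)]
  WN@(3,3): attacks (1,4) (4,1) (2,1) (1,2)
  WB@(4,0): attacks (3,1) (2,2) (1,3) (0,4) [ray(-1,1) blocked at (0,4)]
Union (19 distinct): (0,0) (0,1) (0,3) (0,4) (1,0) (1,1) (1,2) (1,3) (1,4) (2,0) (2,1) (2,2) (2,3) (2,4) (3,1) (3,2) (3,3) (3,4) (4,1)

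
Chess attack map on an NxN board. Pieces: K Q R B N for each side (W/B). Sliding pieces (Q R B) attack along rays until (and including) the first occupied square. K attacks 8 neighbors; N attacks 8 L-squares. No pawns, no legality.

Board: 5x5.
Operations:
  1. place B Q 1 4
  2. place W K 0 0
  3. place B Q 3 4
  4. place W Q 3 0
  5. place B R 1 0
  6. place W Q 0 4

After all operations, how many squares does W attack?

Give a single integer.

Answer: 18

Derivation:
Op 1: place BQ@(1,4)
Op 2: place WK@(0,0)
Op 3: place BQ@(3,4)
Op 4: place WQ@(3,0)
Op 5: place BR@(1,0)
Op 6: place WQ@(0,4)
Per-piece attacks for W:
  WK@(0,0): attacks (0,1) (1,0) (1,1)
  WQ@(0,4): attacks (0,3) (0,2) (0,1) (0,0) (1,4) (1,3) (2,2) (3,1) (4,0) [ray(0,-1) blocked at (0,0); ray(1,0) blocked at (1,4)]
  WQ@(3,0): attacks (3,1) (3,2) (3,3) (3,4) (4,0) (2,0) (1,0) (4,1) (2,1) (1,2) (0,3) [ray(0,1) blocked at (3,4); ray(-1,0) blocked at (1,0)]
Union (18 distinct): (0,0) (0,1) (0,2) (0,3) (1,0) (1,1) (1,2) (1,3) (1,4) (2,0) (2,1) (2,2) (3,1) (3,2) (3,3) (3,4) (4,0) (4,1)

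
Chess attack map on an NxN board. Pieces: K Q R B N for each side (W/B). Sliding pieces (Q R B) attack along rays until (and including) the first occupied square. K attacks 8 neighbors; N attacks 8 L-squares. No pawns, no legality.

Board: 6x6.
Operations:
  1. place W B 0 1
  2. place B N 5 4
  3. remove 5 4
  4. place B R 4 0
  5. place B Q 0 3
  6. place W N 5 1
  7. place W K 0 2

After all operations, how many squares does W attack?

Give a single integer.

Op 1: place WB@(0,1)
Op 2: place BN@(5,4)
Op 3: remove (5,4)
Op 4: place BR@(4,0)
Op 5: place BQ@(0,3)
Op 6: place WN@(5,1)
Op 7: place WK@(0,2)
Per-piece attacks for W:
  WB@(0,1): attacks (1,2) (2,3) (3,4) (4,5) (1,0)
  WK@(0,2): attacks (0,3) (0,1) (1,2) (1,3) (1,1)
  WN@(5,1): attacks (4,3) (3,2) (3,0)
Union (12 distinct): (0,1) (0,3) (1,0) (1,1) (1,2) (1,3) (2,3) (3,0) (3,2) (3,4) (4,3) (4,5)

Answer: 12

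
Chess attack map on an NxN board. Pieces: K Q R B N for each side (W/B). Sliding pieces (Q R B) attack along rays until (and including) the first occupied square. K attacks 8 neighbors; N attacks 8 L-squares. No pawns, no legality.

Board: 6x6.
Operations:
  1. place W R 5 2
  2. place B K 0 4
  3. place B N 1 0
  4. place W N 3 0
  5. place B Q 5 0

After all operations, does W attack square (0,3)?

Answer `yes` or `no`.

Answer: no

Derivation:
Op 1: place WR@(5,2)
Op 2: place BK@(0,4)
Op 3: place BN@(1,0)
Op 4: place WN@(3,0)
Op 5: place BQ@(5,0)
Per-piece attacks for W:
  WN@(3,0): attacks (4,2) (5,1) (2,2) (1,1)
  WR@(5,2): attacks (5,3) (5,4) (5,5) (5,1) (5,0) (4,2) (3,2) (2,2) (1,2) (0,2) [ray(0,-1) blocked at (5,0)]
W attacks (0,3): no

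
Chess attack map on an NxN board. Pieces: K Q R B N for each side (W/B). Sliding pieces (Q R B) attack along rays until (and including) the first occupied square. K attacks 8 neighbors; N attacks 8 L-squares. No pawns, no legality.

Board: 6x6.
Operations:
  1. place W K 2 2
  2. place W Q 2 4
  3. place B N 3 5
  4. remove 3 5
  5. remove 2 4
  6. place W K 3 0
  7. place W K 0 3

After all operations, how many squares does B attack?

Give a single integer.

Op 1: place WK@(2,2)
Op 2: place WQ@(2,4)
Op 3: place BN@(3,5)
Op 4: remove (3,5)
Op 5: remove (2,4)
Op 6: place WK@(3,0)
Op 7: place WK@(0,3)
Per-piece attacks for B:
Union (0 distinct): (none)

Answer: 0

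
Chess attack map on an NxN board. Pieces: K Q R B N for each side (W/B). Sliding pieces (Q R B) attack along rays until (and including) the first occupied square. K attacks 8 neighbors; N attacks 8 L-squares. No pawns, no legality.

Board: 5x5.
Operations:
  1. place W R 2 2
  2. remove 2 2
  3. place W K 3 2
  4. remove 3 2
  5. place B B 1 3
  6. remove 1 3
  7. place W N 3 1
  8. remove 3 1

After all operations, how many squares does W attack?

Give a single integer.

Op 1: place WR@(2,2)
Op 2: remove (2,2)
Op 3: place WK@(3,2)
Op 4: remove (3,2)
Op 5: place BB@(1,3)
Op 6: remove (1,3)
Op 7: place WN@(3,1)
Op 8: remove (3,1)
Per-piece attacks for W:
Union (0 distinct): (none)

Answer: 0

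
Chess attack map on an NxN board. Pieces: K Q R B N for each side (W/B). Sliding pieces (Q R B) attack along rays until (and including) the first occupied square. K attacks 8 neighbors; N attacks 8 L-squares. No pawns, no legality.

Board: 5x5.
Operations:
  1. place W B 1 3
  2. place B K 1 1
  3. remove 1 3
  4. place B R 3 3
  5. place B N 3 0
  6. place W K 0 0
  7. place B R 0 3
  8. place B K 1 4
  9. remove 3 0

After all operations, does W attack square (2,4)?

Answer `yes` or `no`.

Op 1: place WB@(1,3)
Op 2: place BK@(1,1)
Op 3: remove (1,3)
Op 4: place BR@(3,3)
Op 5: place BN@(3,0)
Op 6: place WK@(0,0)
Op 7: place BR@(0,3)
Op 8: place BK@(1,4)
Op 9: remove (3,0)
Per-piece attacks for W:
  WK@(0,0): attacks (0,1) (1,0) (1,1)
W attacks (2,4): no

Answer: no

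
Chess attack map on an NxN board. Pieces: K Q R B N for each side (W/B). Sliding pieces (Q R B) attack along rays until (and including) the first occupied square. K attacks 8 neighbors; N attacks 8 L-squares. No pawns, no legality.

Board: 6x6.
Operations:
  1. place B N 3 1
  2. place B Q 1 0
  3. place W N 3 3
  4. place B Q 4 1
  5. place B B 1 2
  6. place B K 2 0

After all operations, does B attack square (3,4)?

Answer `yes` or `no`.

Answer: yes

Derivation:
Op 1: place BN@(3,1)
Op 2: place BQ@(1,0)
Op 3: place WN@(3,3)
Op 4: place BQ@(4,1)
Op 5: place BB@(1,2)
Op 6: place BK@(2,0)
Per-piece attacks for B:
  BQ@(1,0): attacks (1,1) (1,2) (2,0) (0,0) (2,1) (3,2) (4,3) (5,4) (0,1) [ray(0,1) blocked at (1,2); ray(1,0) blocked at (2,0)]
  BB@(1,2): attacks (2,3) (3,4) (4,5) (2,1) (3,0) (0,3) (0,1)
  BK@(2,0): attacks (2,1) (3,0) (1,0) (3,1) (1,1)
  BN@(3,1): attacks (4,3) (5,2) (2,3) (1,2) (5,0) (1,0)
  BQ@(4,1): attacks (4,2) (4,3) (4,4) (4,5) (4,0) (5,1) (3,1) (5,2) (5,0) (3,2) (2,3) (1,4) (0,5) (3,0) [ray(-1,0) blocked at (3,1)]
B attacks (3,4): yes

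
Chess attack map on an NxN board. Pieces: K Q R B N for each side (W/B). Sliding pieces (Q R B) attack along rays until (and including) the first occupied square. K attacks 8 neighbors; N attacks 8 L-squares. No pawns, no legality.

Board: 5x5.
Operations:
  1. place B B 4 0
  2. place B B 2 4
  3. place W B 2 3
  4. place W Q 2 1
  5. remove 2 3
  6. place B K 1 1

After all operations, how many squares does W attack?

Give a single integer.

Answer: 13

Derivation:
Op 1: place BB@(4,0)
Op 2: place BB@(2,4)
Op 3: place WB@(2,3)
Op 4: place WQ@(2,1)
Op 5: remove (2,3)
Op 6: place BK@(1,1)
Per-piece attacks for W:
  WQ@(2,1): attacks (2,2) (2,3) (2,4) (2,0) (3,1) (4,1) (1,1) (3,2) (4,3) (3,0) (1,2) (0,3) (1,0) [ray(0,1) blocked at (2,4); ray(-1,0) blocked at (1,1)]
Union (13 distinct): (0,3) (1,0) (1,1) (1,2) (2,0) (2,2) (2,3) (2,4) (3,0) (3,1) (3,2) (4,1) (4,3)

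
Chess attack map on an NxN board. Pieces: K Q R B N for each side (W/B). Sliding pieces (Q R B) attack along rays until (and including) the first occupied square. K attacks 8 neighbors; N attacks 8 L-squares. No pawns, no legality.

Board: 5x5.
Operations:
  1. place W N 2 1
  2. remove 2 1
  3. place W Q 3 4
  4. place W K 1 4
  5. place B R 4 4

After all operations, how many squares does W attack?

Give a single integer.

Op 1: place WN@(2,1)
Op 2: remove (2,1)
Op 3: place WQ@(3,4)
Op 4: place WK@(1,4)
Op 5: place BR@(4,4)
Per-piece attacks for W:
  WK@(1,4): attacks (1,3) (2,4) (0,4) (2,3) (0,3)
  WQ@(3,4): attacks (3,3) (3,2) (3,1) (3,0) (4,4) (2,4) (1,4) (4,3) (2,3) (1,2) (0,1) [ray(1,0) blocked at (4,4); ray(-1,0) blocked at (1,4)]
Union (14 distinct): (0,1) (0,3) (0,4) (1,2) (1,3) (1,4) (2,3) (2,4) (3,0) (3,1) (3,2) (3,3) (4,3) (4,4)

Answer: 14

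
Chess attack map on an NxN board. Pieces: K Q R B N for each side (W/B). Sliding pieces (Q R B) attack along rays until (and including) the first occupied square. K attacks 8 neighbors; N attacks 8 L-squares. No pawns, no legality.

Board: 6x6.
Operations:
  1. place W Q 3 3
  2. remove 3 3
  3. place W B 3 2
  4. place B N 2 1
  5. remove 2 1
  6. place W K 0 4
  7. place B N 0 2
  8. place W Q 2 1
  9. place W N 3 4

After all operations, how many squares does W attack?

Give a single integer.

Answer: 26

Derivation:
Op 1: place WQ@(3,3)
Op 2: remove (3,3)
Op 3: place WB@(3,2)
Op 4: place BN@(2,1)
Op 5: remove (2,1)
Op 6: place WK@(0,4)
Op 7: place BN@(0,2)
Op 8: place WQ@(2,1)
Op 9: place WN@(3,4)
Per-piece attacks for W:
  WK@(0,4): attacks (0,5) (0,3) (1,4) (1,5) (1,3)
  WQ@(2,1): attacks (2,2) (2,3) (2,4) (2,5) (2,0) (3,1) (4,1) (5,1) (1,1) (0,1) (3,2) (3,0) (1,2) (0,3) (1,0) [ray(1,1) blocked at (3,2)]
  WB@(3,2): attacks (4,3) (5,4) (4,1) (5,0) (2,3) (1,4) (0,5) (2,1) [ray(-1,-1) blocked at (2,1)]
  WN@(3,4): attacks (5,5) (1,5) (4,2) (5,3) (2,2) (1,3)
Union (26 distinct): (0,1) (0,3) (0,5) (1,0) (1,1) (1,2) (1,3) (1,4) (1,5) (2,0) (2,1) (2,2) (2,3) (2,4) (2,5) (3,0) (3,1) (3,2) (4,1) (4,2) (4,3) (5,0) (5,1) (5,3) (5,4) (5,5)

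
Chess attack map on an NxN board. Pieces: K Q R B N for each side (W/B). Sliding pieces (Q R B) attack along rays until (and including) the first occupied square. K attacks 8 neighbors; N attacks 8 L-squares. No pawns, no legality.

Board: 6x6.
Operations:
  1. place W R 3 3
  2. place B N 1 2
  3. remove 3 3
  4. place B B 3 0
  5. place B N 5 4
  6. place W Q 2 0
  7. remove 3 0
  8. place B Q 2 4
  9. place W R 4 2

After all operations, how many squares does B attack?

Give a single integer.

Op 1: place WR@(3,3)
Op 2: place BN@(1,2)
Op 3: remove (3,3)
Op 4: place BB@(3,0)
Op 5: place BN@(5,4)
Op 6: place WQ@(2,0)
Op 7: remove (3,0)
Op 8: place BQ@(2,4)
Op 9: place WR@(4,2)
Per-piece attacks for B:
  BN@(1,2): attacks (2,4) (3,3) (0,4) (2,0) (3,1) (0,0)
  BQ@(2,4): attacks (2,5) (2,3) (2,2) (2,1) (2,0) (3,4) (4,4) (5,4) (1,4) (0,4) (3,5) (3,3) (4,2) (1,5) (1,3) (0,2) [ray(0,-1) blocked at (2,0); ray(1,0) blocked at (5,4); ray(1,-1) blocked at (4,2)]
  BN@(5,4): attacks (3,5) (4,2) (3,3)
Union (19 distinct): (0,0) (0,2) (0,4) (1,3) (1,4) (1,5) (2,0) (2,1) (2,2) (2,3) (2,4) (2,5) (3,1) (3,3) (3,4) (3,5) (4,2) (4,4) (5,4)

Answer: 19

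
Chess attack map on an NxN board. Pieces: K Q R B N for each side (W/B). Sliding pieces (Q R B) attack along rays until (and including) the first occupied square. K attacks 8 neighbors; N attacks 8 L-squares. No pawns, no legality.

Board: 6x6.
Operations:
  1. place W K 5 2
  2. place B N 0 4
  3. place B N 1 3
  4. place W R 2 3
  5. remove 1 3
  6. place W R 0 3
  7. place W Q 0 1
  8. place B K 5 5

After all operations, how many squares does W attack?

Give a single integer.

Answer: 22

Derivation:
Op 1: place WK@(5,2)
Op 2: place BN@(0,4)
Op 3: place BN@(1,3)
Op 4: place WR@(2,3)
Op 5: remove (1,3)
Op 6: place WR@(0,3)
Op 7: place WQ@(0,1)
Op 8: place BK@(5,5)
Per-piece attacks for W:
  WQ@(0,1): attacks (0,2) (0,3) (0,0) (1,1) (2,1) (3,1) (4,1) (5,1) (1,2) (2,3) (1,0) [ray(0,1) blocked at (0,3); ray(1,1) blocked at (2,3)]
  WR@(0,3): attacks (0,4) (0,2) (0,1) (1,3) (2,3) [ray(0,1) blocked at (0,4); ray(0,-1) blocked at (0,1); ray(1,0) blocked at (2,3)]
  WR@(2,3): attacks (2,4) (2,5) (2,2) (2,1) (2,0) (3,3) (4,3) (5,3) (1,3) (0,3) [ray(-1,0) blocked at (0,3)]
  WK@(5,2): attacks (5,3) (5,1) (4,2) (4,3) (4,1)
Union (22 distinct): (0,0) (0,1) (0,2) (0,3) (0,4) (1,0) (1,1) (1,2) (1,3) (2,0) (2,1) (2,2) (2,3) (2,4) (2,5) (3,1) (3,3) (4,1) (4,2) (4,3) (5,1) (5,3)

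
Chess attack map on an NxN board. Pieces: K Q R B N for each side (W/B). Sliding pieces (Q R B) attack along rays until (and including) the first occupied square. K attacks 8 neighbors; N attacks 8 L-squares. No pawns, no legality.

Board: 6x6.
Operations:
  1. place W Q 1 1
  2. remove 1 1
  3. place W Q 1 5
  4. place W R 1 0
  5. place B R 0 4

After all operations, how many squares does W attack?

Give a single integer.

Answer: 21

Derivation:
Op 1: place WQ@(1,1)
Op 2: remove (1,1)
Op 3: place WQ@(1,5)
Op 4: place WR@(1,0)
Op 5: place BR@(0,4)
Per-piece attacks for W:
  WR@(1,0): attacks (1,1) (1,2) (1,3) (1,4) (1,5) (2,0) (3,0) (4,0) (5,0) (0,0) [ray(0,1) blocked at (1,5)]
  WQ@(1,5): attacks (1,4) (1,3) (1,2) (1,1) (1,0) (2,5) (3,5) (4,5) (5,5) (0,5) (2,4) (3,3) (4,2) (5,1) (0,4) [ray(0,-1) blocked at (1,0); ray(-1,-1) blocked at (0,4)]
Union (21 distinct): (0,0) (0,4) (0,5) (1,0) (1,1) (1,2) (1,3) (1,4) (1,5) (2,0) (2,4) (2,5) (3,0) (3,3) (3,5) (4,0) (4,2) (4,5) (5,0) (5,1) (5,5)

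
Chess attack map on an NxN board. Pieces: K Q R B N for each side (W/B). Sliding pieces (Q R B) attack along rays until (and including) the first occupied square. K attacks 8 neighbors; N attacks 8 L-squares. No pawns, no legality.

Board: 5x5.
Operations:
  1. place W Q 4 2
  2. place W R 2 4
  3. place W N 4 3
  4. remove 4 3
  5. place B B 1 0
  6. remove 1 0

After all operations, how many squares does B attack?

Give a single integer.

Op 1: place WQ@(4,2)
Op 2: place WR@(2,4)
Op 3: place WN@(4,3)
Op 4: remove (4,3)
Op 5: place BB@(1,0)
Op 6: remove (1,0)
Per-piece attacks for B:
Union (0 distinct): (none)

Answer: 0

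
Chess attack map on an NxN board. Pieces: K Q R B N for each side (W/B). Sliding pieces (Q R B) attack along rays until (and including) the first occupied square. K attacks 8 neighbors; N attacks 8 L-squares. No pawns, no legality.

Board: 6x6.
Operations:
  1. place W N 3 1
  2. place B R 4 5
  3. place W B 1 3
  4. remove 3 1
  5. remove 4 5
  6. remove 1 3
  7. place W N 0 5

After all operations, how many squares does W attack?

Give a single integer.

Answer: 2

Derivation:
Op 1: place WN@(3,1)
Op 2: place BR@(4,5)
Op 3: place WB@(1,3)
Op 4: remove (3,1)
Op 5: remove (4,5)
Op 6: remove (1,3)
Op 7: place WN@(0,5)
Per-piece attacks for W:
  WN@(0,5): attacks (1,3) (2,4)
Union (2 distinct): (1,3) (2,4)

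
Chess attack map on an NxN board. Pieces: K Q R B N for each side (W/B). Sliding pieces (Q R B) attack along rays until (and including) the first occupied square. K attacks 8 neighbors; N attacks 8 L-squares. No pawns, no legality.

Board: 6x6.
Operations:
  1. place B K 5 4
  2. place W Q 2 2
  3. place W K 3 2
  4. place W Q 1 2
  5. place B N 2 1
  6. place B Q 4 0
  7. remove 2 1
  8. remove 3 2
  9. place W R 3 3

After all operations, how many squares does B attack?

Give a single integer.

Op 1: place BK@(5,4)
Op 2: place WQ@(2,2)
Op 3: place WK@(3,2)
Op 4: place WQ@(1,2)
Op 5: place BN@(2,1)
Op 6: place BQ@(4,0)
Op 7: remove (2,1)
Op 8: remove (3,2)
Op 9: place WR@(3,3)
Per-piece attacks for B:
  BQ@(4,0): attacks (4,1) (4,2) (4,3) (4,4) (4,5) (5,0) (3,0) (2,0) (1,0) (0,0) (5,1) (3,1) (2,2) [ray(-1,1) blocked at (2,2)]
  BK@(5,4): attacks (5,5) (5,3) (4,4) (4,5) (4,3)
Union (15 distinct): (0,0) (1,0) (2,0) (2,2) (3,0) (3,1) (4,1) (4,2) (4,3) (4,4) (4,5) (5,0) (5,1) (5,3) (5,5)

Answer: 15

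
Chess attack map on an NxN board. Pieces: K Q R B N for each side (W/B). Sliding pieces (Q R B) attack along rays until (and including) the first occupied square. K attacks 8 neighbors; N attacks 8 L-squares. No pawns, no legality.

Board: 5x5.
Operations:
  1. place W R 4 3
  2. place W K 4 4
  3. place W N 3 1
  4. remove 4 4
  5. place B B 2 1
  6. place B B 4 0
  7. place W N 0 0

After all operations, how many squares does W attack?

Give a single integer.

Answer: 12

Derivation:
Op 1: place WR@(4,3)
Op 2: place WK@(4,4)
Op 3: place WN@(3,1)
Op 4: remove (4,4)
Op 5: place BB@(2,1)
Op 6: place BB@(4,0)
Op 7: place WN@(0,0)
Per-piece attacks for W:
  WN@(0,0): attacks (1,2) (2,1)
  WN@(3,1): attacks (4,3) (2,3) (1,2) (1,0)
  WR@(4,3): attacks (4,4) (4,2) (4,1) (4,0) (3,3) (2,3) (1,3) (0,3) [ray(0,-1) blocked at (4,0)]
Union (12 distinct): (0,3) (1,0) (1,2) (1,3) (2,1) (2,3) (3,3) (4,0) (4,1) (4,2) (4,3) (4,4)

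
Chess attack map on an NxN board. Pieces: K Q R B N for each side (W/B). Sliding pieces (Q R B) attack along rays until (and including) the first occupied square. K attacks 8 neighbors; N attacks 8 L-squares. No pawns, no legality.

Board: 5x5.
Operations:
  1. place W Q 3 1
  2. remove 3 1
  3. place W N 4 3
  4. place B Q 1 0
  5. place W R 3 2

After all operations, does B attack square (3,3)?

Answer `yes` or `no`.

Answer: no

Derivation:
Op 1: place WQ@(3,1)
Op 2: remove (3,1)
Op 3: place WN@(4,3)
Op 4: place BQ@(1,0)
Op 5: place WR@(3,2)
Per-piece attacks for B:
  BQ@(1,0): attacks (1,1) (1,2) (1,3) (1,4) (2,0) (3,0) (4,0) (0,0) (2,1) (3,2) (0,1) [ray(1,1) blocked at (3,2)]
B attacks (3,3): no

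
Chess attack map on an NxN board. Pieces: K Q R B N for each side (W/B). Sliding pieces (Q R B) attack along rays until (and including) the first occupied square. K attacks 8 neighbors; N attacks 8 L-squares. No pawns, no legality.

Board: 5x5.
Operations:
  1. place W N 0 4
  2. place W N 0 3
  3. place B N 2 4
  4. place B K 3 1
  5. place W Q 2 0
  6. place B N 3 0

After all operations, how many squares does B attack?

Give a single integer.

Op 1: place WN@(0,4)
Op 2: place WN@(0,3)
Op 3: place BN@(2,4)
Op 4: place BK@(3,1)
Op 5: place WQ@(2,0)
Op 6: place BN@(3,0)
Per-piece attacks for B:
  BN@(2,4): attacks (3,2) (4,3) (1,2) (0,3)
  BN@(3,0): attacks (4,2) (2,2) (1,1)
  BK@(3,1): attacks (3,2) (3,0) (4,1) (2,1) (4,2) (4,0) (2,2) (2,0)
Union (12 distinct): (0,3) (1,1) (1,2) (2,0) (2,1) (2,2) (3,0) (3,2) (4,0) (4,1) (4,2) (4,3)

Answer: 12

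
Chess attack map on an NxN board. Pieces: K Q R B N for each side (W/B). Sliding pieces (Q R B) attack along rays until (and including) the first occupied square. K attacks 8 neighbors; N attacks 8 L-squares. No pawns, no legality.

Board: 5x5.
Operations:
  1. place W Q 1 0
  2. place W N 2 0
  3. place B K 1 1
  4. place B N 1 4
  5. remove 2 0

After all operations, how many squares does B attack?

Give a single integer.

Answer: 9

Derivation:
Op 1: place WQ@(1,0)
Op 2: place WN@(2,0)
Op 3: place BK@(1,1)
Op 4: place BN@(1,4)
Op 5: remove (2,0)
Per-piece attacks for B:
  BK@(1,1): attacks (1,2) (1,0) (2,1) (0,1) (2,2) (2,0) (0,2) (0,0)
  BN@(1,4): attacks (2,2) (3,3) (0,2)
Union (9 distinct): (0,0) (0,1) (0,2) (1,0) (1,2) (2,0) (2,1) (2,2) (3,3)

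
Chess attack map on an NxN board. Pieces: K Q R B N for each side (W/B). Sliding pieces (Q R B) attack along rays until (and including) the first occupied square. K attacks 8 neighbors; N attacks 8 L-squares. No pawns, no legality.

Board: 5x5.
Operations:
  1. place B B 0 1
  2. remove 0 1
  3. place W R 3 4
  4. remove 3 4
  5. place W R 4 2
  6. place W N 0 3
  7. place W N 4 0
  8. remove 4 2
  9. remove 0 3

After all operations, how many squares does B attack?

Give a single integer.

Op 1: place BB@(0,1)
Op 2: remove (0,1)
Op 3: place WR@(3,4)
Op 4: remove (3,4)
Op 5: place WR@(4,2)
Op 6: place WN@(0,3)
Op 7: place WN@(4,0)
Op 8: remove (4,2)
Op 9: remove (0,3)
Per-piece attacks for B:
Union (0 distinct): (none)

Answer: 0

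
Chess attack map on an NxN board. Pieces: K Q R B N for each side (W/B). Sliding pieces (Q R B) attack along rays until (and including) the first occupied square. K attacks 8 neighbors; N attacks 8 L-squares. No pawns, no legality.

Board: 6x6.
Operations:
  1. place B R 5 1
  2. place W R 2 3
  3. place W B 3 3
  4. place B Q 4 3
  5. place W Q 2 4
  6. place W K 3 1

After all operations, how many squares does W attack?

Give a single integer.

Answer: 26

Derivation:
Op 1: place BR@(5,1)
Op 2: place WR@(2,3)
Op 3: place WB@(3,3)
Op 4: place BQ@(4,3)
Op 5: place WQ@(2,4)
Op 6: place WK@(3,1)
Per-piece attacks for W:
  WR@(2,3): attacks (2,4) (2,2) (2,1) (2,0) (3,3) (1,3) (0,3) [ray(0,1) blocked at (2,4); ray(1,0) blocked at (3,3)]
  WQ@(2,4): attacks (2,5) (2,3) (3,4) (4,4) (5,4) (1,4) (0,4) (3,5) (3,3) (1,5) (1,3) (0,2) [ray(0,-1) blocked at (2,3); ray(1,-1) blocked at (3,3)]
  WK@(3,1): attacks (3,2) (3,0) (4,1) (2,1) (4,2) (4,0) (2,2) (2,0)
  WB@(3,3): attacks (4,4) (5,5) (4,2) (5,1) (2,4) (2,2) (1,1) (0,0) [ray(1,-1) blocked at (5,1); ray(-1,1) blocked at (2,4)]
Union (26 distinct): (0,0) (0,2) (0,3) (0,4) (1,1) (1,3) (1,4) (1,5) (2,0) (2,1) (2,2) (2,3) (2,4) (2,5) (3,0) (3,2) (3,3) (3,4) (3,5) (4,0) (4,1) (4,2) (4,4) (5,1) (5,4) (5,5)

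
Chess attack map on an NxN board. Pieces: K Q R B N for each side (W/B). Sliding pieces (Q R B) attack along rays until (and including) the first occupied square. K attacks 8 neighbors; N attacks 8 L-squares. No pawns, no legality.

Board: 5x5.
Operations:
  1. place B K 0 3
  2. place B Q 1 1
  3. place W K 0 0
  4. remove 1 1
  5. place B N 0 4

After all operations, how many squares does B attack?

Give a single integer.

Answer: 6

Derivation:
Op 1: place BK@(0,3)
Op 2: place BQ@(1,1)
Op 3: place WK@(0,0)
Op 4: remove (1,1)
Op 5: place BN@(0,4)
Per-piece attacks for B:
  BK@(0,3): attacks (0,4) (0,2) (1,3) (1,4) (1,2)
  BN@(0,4): attacks (1,2) (2,3)
Union (6 distinct): (0,2) (0,4) (1,2) (1,3) (1,4) (2,3)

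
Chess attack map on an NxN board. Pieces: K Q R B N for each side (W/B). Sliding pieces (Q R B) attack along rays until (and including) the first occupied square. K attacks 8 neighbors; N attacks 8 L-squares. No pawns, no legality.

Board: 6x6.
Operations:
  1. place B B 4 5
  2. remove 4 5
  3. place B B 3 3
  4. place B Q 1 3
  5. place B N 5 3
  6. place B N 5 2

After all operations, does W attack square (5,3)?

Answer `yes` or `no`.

Answer: no

Derivation:
Op 1: place BB@(4,5)
Op 2: remove (4,5)
Op 3: place BB@(3,3)
Op 4: place BQ@(1,3)
Op 5: place BN@(5,3)
Op 6: place BN@(5,2)
Per-piece attacks for W:
W attacks (5,3): no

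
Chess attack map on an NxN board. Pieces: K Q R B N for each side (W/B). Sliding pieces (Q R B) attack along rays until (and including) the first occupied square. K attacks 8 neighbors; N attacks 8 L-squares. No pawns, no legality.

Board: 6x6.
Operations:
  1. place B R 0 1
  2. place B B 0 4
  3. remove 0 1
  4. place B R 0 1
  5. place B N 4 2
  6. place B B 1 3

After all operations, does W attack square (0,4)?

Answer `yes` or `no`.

Answer: no

Derivation:
Op 1: place BR@(0,1)
Op 2: place BB@(0,4)
Op 3: remove (0,1)
Op 4: place BR@(0,1)
Op 5: place BN@(4,2)
Op 6: place BB@(1,3)
Per-piece attacks for W:
W attacks (0,4): no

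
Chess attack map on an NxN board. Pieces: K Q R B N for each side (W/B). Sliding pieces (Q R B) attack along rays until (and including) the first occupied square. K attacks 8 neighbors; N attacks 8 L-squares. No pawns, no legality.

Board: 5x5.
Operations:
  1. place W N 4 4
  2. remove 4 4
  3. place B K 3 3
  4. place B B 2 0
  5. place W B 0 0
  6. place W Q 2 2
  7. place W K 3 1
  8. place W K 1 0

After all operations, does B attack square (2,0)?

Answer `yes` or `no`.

Answer: no

Derivation:
Op 1: place WN@(4,4)
Op 2: remove (4,4)
Op 3: place BK@(3,3)
Op 4: place BB@(2,0)
Op 5: place WB@(0,0)
Op 6: place WQ@(2,2)
Op 7: place WK@(3,1)
Op 8: place WK@(1,0)
Per-piece attacks for B:
  BB@(2,0): attacks (3,1) (1,1) (0,2) [ray(1,1) blocked at (3,1)]
  BK@(3,3): attacks (3,4) (3,2) (4,3) (2,3) (4,4) (4,2) (2,4) (2,2)
B attacks (2,0): no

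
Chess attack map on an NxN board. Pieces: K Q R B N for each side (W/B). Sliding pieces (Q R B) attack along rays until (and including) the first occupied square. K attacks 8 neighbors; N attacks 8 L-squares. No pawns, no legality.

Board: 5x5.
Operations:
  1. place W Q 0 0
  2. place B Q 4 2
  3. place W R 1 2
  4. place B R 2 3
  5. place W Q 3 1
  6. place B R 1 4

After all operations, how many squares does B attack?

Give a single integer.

Answer: 16

Derivation:
Op 1: place WQ@(0,0)
Op 2: place BQ@(4,2)
Op 3: place WR@(1,2)
Op 4: place BR@(2,3)
Op 5: place WQ@(3,1)
Op 6: place BR@(1,4)
Per-piece attacks for B:
  BR@(1,4): attacks (1,3) (1,2) (2,4) (3,4) (4,4) (0,4) [ray(0,-1) blocked at (1,2)]
  BR@(2,3): attacks (2,4) (2,2) (2,1) (2,0) (3,3) (4,3) (1,3) (0,3)
  BQ@(4,2): attacks (4,3) (4,4) (4,1) (4,0) (3,2) (2,2) (1,2) (3,3) (2,4) (3,1) [ray(-1,0) blocked at (1,2); ray(-1,-1) blocked at (3,1)]
Union (16 distinct): (0,3) (0,4) (1,2) (1,3) (2,0) (2,1) (2,2) (2,4) (3,1) (3,2) (3,3) (3,4) (4,0) (4,1) (4,3) (4,4)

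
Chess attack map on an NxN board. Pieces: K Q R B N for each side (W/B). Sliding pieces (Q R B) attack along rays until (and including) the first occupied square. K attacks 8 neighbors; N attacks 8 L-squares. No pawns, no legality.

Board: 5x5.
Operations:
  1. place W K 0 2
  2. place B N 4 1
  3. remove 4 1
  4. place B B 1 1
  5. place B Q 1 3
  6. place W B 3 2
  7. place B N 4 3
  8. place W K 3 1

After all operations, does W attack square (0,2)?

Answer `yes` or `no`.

Answer: no

Derivation:
Op 1: place WK@(0,2)
Op 2: place BN@(4,1)
Op 3: remove (4,1)
Op 4: place BB@(1,1)
Op 5: place BQ@(1,3)
Op 6: place WB@(3,2)
Op 7: place BN@(4,3)
Op 8: place WK@(3,1)
Per-piece attacks for W:
  WK@(0,2): attacks (0,3) (0,1) (1,2) (1,3) (1,1)
  WK@(3,1): attacks (3,2) (3,0) (4,1) (2,1) (4,2) (4,0) (2,2) (2,0)
  WB@(3,2): attacks (4,3) (4,1) (2,3) (1,4) (2,1) (1,0) [ray(1,1) blocked at (4,3)]
W attacks (0,2): no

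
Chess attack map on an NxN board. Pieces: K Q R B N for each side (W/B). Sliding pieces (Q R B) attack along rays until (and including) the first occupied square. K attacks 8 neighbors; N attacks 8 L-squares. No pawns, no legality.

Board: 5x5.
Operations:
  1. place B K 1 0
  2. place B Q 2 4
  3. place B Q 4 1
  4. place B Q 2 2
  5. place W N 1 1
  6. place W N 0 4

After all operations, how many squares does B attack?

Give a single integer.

Op 1: place BK@(1,0)
Op 2: place BQ@(2,4)
Op 3: place BQ@(4,1)
Op 4: place BQ@(2,2)
Op 5: place WN@(1,1)
Op 6: place WN@(0,4)
Per-piece attacks for B:
  BK@(1,0): attacks (1,1) (2,0) (0,0) (2,1) (0,1)
  BQ@(2,2): attacks (2,3) (2,4) (2,1) (2,0) (3,2) (4,2) (1,2) (0,2) (3,3) (4,4) (3,1) (4,0) (1,3) (0,4) (1,1) [ray(0,1) blocked at (2,4); ray(-1,1) blocked at (0,4); ray(-1,-1) blocked at (1,1)]
  BQ@(2,4): attacks (2,3) (2,2) (3,4) (4,4) (1,4) (0,4) (3,3) (4,2) (1,3) (0,2) [ray(0,-1) blocked at (2,2); ray(-1,0) blocked at (0,4)]
  BQ@(4,1): attacks (4,2) (4,3) (4,4) (4,0) (3,1) (2,1) (1,1) (3,2) (2,3) (1,4) (3,0) [ray(-1,0) blocked at (1,1)]
Union (22 distinct): (0,0) (0,1) (0,2) (0,4) (1,1) (1,2) (1,3) (1,4) (2,0) (2,1) (2,2) (2,3) (2,4) (3,0) (3,1) (3,2) (3,3) (3,4) (4,0) (4,2) (4,3) (4,4)

Answer: 22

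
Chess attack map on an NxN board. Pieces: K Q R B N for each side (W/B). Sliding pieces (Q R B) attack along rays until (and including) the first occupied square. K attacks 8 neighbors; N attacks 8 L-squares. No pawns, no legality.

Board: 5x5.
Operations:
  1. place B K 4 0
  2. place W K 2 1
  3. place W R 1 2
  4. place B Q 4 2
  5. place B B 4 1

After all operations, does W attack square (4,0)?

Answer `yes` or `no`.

Answer: no

Derivation:
Op 1: place BK@(4,0)
Op 2: place WK@(2,1)
Op 3: place WR@(1,2)
Op 4: place BQ@(4,2)
Op 5: place BB@(4,1)
Per-piece attacks for W:
  WR@(1,2): attacks (1,3) (1,4) (1,1) (1,0) (2,2) (3,2) (4,2) (0,2) [ray(1,0) blocked at (4,2)]
  WK@(2,1): attacks (2,2) (2,0) (3,1) (1,1) (3,2) (3,0) (1,2) (1,0)
W attacks (4,0): no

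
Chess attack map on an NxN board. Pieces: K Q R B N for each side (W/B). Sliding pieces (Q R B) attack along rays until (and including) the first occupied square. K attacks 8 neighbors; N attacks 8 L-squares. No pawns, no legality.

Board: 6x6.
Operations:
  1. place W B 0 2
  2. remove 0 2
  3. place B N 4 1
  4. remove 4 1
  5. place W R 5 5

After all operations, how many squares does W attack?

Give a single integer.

Answer: 10

Derivation:
Op 1: place WB@(0,2)
Op 2: remove (0,2)
Op 3: place BN@(4,1)
Op 4: remove (4,1)
Op 5: place WR@(5,5)
Per-piece attacks for W:
  WR@(5,5): attacks (5,4) (5,3) (5,2) (5,1) (5,0) (4,5) (3,5) (2,5) (1,5) (0,5)
Union (10 distinct): (0,5) (1,5) (2,5) (3,5) (4,5) (5,0) (5,1) (5,2) (5,3) (5,4)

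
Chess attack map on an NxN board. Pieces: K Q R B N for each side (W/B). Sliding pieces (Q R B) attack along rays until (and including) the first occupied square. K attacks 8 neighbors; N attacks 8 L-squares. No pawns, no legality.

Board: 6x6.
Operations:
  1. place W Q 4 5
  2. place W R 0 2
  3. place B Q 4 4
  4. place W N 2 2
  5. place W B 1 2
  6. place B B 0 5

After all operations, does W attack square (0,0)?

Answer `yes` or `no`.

Answer: yes

Derivation:
Op 1: place WQ@(4,5)
Op 2: place WR@(0,2)
Op 3: place BQ@(4,4)
Op 4: place WN@(2,2)
Op 5: place WB@(1,2)
Op 6: place BB@(0,5)
Per-piece attacks for W:
  WR@(0,2): attacks (0,3) (0,4) (0,5) (0,1) (0,0) (1,2) [ray(0,1) blocked at (0,5); ray(1,0) blocked at (1,2)]
  WB@(1,2): attacks (2,3) (3,4) (4,5) (2,1) (3,0) (0,3) (0,1) [ray(1,1) blocked at (4,5)]
  WN@(2,2): attacks (3,4) (4,3) (1,4) (0,3) (3,0) (4,1) (1,0) (0,1)
  WQ@(4,5): attacks (4,4) (5,5) (3,5) (2,5) (1,5) (0,5) (5,4) (3,4) (2,3) (1,2) [ray(0,-1) blocked at (4,4); ray(-1,0) blocked at (0,5); ray(-1,-1) blocked at (1,2)]
W attacks (0,0): yes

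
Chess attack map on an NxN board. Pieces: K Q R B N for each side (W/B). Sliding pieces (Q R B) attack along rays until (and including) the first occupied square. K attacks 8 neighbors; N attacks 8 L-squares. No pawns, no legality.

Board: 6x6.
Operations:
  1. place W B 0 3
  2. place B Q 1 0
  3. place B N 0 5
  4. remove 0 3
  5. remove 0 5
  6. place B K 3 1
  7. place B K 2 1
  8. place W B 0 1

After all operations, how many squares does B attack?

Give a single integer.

Op 1: place WB@(0,3)
Op 2: place BQ@(1,0)
Op 3: place BN@(0,5)
Op 4: remove (0,3)
Op 5: remove (0,5)
Op 6: place BK@(3,1)
Op 7: place BK@(2,1)
Op 8: place WB@(0,1)
Per-piece attacks for B:
  BQ@(1,0): attacks (1,1) (1,2) (1,3) (1,4) (1,5) (2,0) (3,0) (4,0) (5,0) (0,0) (2,1) (0,1) [ray(1,1) blocked at (2,1); ray(-1,1) blocked at (0,1)]
  BK@(2,1): attacks (2,2) (2,0) (3,1) (1,1) (3,2) (3,0) (1,2) (1,0)
  BK@(3,1): attacks (3,2) (3,0) (4,1) (2,1) (4,2) (4,0) (2,2) (2,0)
Union (18 distinct): (0,0) (0,1) (1,0) (1,1) (1,2) (1,3) (1,4) (1,5) (2,0) (2,1) (2,2) (3,0) (3,1) (3,2) (4,0) (4,1) (4,2) (5,0)

Answer: 18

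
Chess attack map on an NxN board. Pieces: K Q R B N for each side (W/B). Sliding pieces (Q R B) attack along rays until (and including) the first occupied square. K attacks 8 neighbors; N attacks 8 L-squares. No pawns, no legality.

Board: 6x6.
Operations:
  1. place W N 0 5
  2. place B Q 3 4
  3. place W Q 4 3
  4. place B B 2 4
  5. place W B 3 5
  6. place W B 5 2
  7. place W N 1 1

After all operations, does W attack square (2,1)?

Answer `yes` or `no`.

Answer: yes

Derivation:
Op 1: place WN@(0,5)
Op 2: place BQ@(3,4)
Op 3: place WQ@(4,3)
Op 4: place BB@(2,4)
Op 5: place WB@(3,5)
Op 6: place WB@(5,2)
Op 7: place WN@(1,1)
Per-piece attacks for W:
  WN@(0,5): attacks (1,3) (2,4)
  WN@(1,1): attacks (2,3) (3,2) (0,3) (3,0)
  WB@(3,5): attacks (4,4) (5,3) (2,4) [ray(-1,-1) blocked at (2,4)]
  WQ@(4,3): attacks (4,4) (4,5) (4,2) (4,1) (4,0) (5,3) (3,3) (2,3) (1,3) (0,3) (5,4) (5,2) (3,4) (3,2) (2,1) (1,0) [ray(1,-1) blocked at (5,2); ray(-1,1) blocked at (3,4)]
  WB@(5,2): attacks (4,3) (4,1) (3,0) [ray(-1,1) blocked at (4,3)]
W attacks (2,1): yes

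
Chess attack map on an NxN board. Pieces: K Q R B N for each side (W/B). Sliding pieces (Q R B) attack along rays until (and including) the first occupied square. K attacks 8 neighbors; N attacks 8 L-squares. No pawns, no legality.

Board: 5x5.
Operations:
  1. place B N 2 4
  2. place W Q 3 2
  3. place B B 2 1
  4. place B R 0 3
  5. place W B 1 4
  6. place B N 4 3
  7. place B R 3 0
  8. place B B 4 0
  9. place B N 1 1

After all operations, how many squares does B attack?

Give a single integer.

Answer: 18

Derivation:
Op 1: place BN@(2,4)
Op 2: place WQ@(3,2)
Op 3: place BB@(2,1)
Op 4: place BR@(0,3)
Op 5: place WB@(1,4)
Op 6: place BN@(4,3)
Op 7: place BR@(3,0)
Op 8: place BB@(4,0)
Op 9: place BN@(1,1)
Per-piece attacks for B:
  BR@(0,3): attacks (0,4) (0,2) (0,1) (0,0) (1,3) (2,3) (3,3) (4,3) [ray(1,0) blocked at (4,3)]
  BN@(1,1): attacks (2,3) (3,2) (0,3) (3,0)
  BB@(2,1): attacks (3,2) (3,0) (1,2) (0,3) (1,0) [ray(1,1) blocked at (3,2); ray(1,-1) blocked at (3,0); ray(-1,1) blocked at (0,3)]
  BN@(2,4): attacks (3,2) (4,3) (1,2) (0,3)
  BR@(3,0): attacks (3,1) (3,2) (4,0) (2,0) (1,0) (0,0) [ray(0,1) blocked at (3,2); ray(1,0) blocked at (4,0)]
  BB@(4,0): attacks (3,1) (2,2) (1,3) (0,4)
  BN@(4,3): attacks (2,4) (3,1) (2,2)
Union (18 distinct): (0,0) (0,1) (0,2) (0,3) (0,4) (1,0) (1,2) (1,3) (2,0) (2,2) (2,3) (2,4) (3,0) (3,1) (3,2) (3,3) (4,0) (4,3)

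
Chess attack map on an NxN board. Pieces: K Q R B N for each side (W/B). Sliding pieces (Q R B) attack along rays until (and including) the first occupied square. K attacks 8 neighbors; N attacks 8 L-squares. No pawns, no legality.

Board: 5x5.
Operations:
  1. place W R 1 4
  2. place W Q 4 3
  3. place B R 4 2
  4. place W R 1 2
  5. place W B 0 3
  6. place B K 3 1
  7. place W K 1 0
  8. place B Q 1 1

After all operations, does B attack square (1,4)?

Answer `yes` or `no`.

Answer: no

Derivation:
Op 1: place WR@(1,4)
Op 2: place WQ@(4,3)
Op 3: place BR@(4,2)
Op 4: place WR@(1,2)
Op 5: place WB@(0,3)
Op 6: place BK@(3,1)
Op 7: place WK@(1,0)
Op 8: place BQ@(1,1)
Per-piece attacks for B:
  BQ@(1,1): attacks (1,2) (1,0) (2,1) (3,1) (0,1) (2,2) (3,3) (4,4) (2,0) (0,2) (0,0) [ray(0,1) blocked at (1,2); ray(0,-1) blocked at (1,0); ray(1,0) blocked at (3,1)]
  BK@(3,1): attacks (3,2) (3,0) (4,1) (2,1) (4,2) (4,0) (2,2) (2,0)
  BR@(4,2): attacks (4,3) (4,1) (4,0) (3,2) (2,2) (1,2) [ray(0,1) blocked at (4,3); ray(-1,0) blocked at (1,2)]
B attacks (1,4): no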